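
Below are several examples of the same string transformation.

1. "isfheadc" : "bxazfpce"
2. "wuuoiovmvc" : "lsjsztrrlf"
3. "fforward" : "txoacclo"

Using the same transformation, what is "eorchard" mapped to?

exoabloz

Looking at the pairs, the operation is to shift every letter 3 places backward in the alphabet (wrapping around), then swap the front and back halves of the string.
For "eorchard" the result is "exoabloz".
(Check on "fforward": → "cclotxoa" → "txoacclo" ✓)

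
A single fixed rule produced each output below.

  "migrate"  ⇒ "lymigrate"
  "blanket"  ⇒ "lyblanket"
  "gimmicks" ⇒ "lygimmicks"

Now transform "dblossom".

What's happening: prepend "ly".
On "dblossom" that produces "lydblossom".

lydblossom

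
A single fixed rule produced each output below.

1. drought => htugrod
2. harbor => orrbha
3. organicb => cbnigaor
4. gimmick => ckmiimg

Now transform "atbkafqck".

ckfqkatba

The pattern: reverse the string, then swap each adjacent pair of characters (1↔2, 3↔4, ...).
On "atbkafqck": the first step gives "kcqfakbta", and the second then gives "ckfqkatba".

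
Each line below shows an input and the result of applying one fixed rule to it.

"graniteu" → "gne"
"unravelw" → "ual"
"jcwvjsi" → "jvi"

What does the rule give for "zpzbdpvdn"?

zbv

In each case the input is transformed by: keep one character in every 3, starting at position 1 (positions 1st, 4th, 7th, ...).
On "zpzbdpvdn" that produces "zbv".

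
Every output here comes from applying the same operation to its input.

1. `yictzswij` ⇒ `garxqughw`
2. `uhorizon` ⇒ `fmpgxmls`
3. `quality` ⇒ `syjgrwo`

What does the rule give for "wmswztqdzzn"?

What's happening: shift every letter 2 places backward in the alphabet (wrapping around), then move the first character to the end.
Applying both steps to "wmswztqdzzn": "ukquxrobxxl", then "kquxrobxxlu".

kquxrobxxlu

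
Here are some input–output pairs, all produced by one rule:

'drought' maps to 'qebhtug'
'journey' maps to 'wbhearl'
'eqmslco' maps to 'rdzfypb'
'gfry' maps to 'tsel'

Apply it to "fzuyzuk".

smhlmhx

The rule is to shift every letter 13 places forward in the alphabet (wrapping around) — i.e. ROT13.
For "fzuyzuk" the result is "smhlmhx".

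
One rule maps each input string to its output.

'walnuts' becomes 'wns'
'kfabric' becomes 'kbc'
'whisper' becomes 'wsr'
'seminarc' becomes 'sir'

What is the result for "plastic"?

What's happening: keep one character in every 3, starting at position 1 (positions 1st, 4th, 7th, ...).
Applying that to "plastic" gives "psc".

psc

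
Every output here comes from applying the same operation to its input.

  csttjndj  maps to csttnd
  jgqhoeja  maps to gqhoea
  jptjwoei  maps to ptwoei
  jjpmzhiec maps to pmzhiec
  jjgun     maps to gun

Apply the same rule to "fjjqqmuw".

The transformation: remove every "j".
"fjjqqmuw" → "fqqmuw".

fqqmuw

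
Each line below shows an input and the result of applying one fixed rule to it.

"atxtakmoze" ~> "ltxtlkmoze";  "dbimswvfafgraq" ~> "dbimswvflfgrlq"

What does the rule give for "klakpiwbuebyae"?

kllkpiwbuebyle

Rule — replace every "a" with "l".
For "klakpiwbuebyae" the result is "kllkpiwbuebyle".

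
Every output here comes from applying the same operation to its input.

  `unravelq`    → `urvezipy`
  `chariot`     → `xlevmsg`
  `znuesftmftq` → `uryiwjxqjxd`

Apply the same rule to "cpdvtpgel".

In each case the input is transformed by: swap the first and last characters, then shift every letter 4 places forward in the alphabet (wrapping around).
Working it through for "cpdvtpgel": intermediate "lpdvtpgec", final "pthzxtkig".

pthzxtkig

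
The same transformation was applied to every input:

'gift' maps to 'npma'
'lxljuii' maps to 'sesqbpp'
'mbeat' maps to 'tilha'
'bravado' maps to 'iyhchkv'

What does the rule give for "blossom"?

Each output is the input with this applied: shift every letter 7 places forward in the alphabet (wrapping around).
On "blossom" that produces "isvzzvt".

isvzzvt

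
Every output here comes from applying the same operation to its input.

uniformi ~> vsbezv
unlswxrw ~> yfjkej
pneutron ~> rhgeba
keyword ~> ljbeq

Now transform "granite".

navgr

Each output is the input with this applied: delete the first 2 characters, then shift every letter 13 places forward in the alphabet (wrapping around) — i.e. ROT13.
Applying both steps to "granite": "anite", then "navgr".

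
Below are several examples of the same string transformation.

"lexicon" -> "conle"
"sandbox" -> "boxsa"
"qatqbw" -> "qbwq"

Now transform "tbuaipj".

ipjtb

Each output is the input with this applied: move the last 3 characters to the front (rotate right by 3), then delete the last 2 characters.
Working it through for "tbuaipj": intermediate "ipjtbua", final "ipjtb".
(Check on "qatqbw": → "qbwqat" → "qbwq" ✓)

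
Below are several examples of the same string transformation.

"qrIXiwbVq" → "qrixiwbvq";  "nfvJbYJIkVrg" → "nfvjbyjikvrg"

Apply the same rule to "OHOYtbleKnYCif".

ohoytbleknycif

What's happening: convert every letter to lowercase.
"OHOYtbleKnYCif" → "ohoytbleknycif".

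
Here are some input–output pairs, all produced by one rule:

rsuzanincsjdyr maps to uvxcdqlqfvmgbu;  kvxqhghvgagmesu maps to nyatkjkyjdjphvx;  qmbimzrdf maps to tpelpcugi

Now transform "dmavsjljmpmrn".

What's happening: shift every letter 3 places forward in the alphabet (wrapping around).
For "dmavsjljmpmrn" the result is "gpdyvmompspuq".

gpdyvmompspuq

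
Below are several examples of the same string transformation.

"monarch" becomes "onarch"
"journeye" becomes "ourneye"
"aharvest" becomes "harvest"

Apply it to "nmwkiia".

Rule — delete the first character.
"nmwkiia" → "mwkiia".

mwkiia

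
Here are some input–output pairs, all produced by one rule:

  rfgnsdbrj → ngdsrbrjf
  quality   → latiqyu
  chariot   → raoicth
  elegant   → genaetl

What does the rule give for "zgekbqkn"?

The pattern: move the first 2 characters to the end (rotate left by 2), then swap each adjacent pair of characters (1↔2, 3↔4, ...).
For "zgekbqkn", step one produces "ekbqknzg"; step two turns that into "keqbnkgz".

keqbnkgz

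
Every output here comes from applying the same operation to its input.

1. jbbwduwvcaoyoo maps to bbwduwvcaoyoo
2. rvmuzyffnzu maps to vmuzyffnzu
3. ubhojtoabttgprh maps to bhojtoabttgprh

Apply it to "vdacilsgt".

dacilsgt

The transformation: delete the first character.
On "vdacilsgt" that produces "dacilsgt".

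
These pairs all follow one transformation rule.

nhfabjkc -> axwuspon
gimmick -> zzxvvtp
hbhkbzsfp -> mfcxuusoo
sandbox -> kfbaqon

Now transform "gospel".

Looking at the pairs, the operation is to sort the characters into reverse alphabetical order, then shift every letter 13 places forward in the alphabet (wrapping around) — i.e. ROT13.
For "gospel" the result is "fcbytr".

fcbytr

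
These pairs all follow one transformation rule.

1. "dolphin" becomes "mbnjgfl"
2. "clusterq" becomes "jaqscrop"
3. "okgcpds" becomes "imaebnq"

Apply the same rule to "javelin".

What's happening: swap each adjacent pair of characters (1↔2, 3↔4, ...), then shift every letter 2 places backward in the alphabet (wrapping around).
Working it through for "javelin": intermediate "ajeviln", final "yhctgjl".

yhctgjl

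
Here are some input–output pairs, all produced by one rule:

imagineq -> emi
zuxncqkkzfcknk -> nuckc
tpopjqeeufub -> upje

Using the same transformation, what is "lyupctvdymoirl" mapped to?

rycdo

The transformation: move the last 2 characters to the front (rotate right by 2), then keep one character in every 3, starting at position 1 (positions 1st, 4th, 7th, ...).
Applying both steps to "lyupctvdymoirl": "rllyupctvdymoi", then "rycdo".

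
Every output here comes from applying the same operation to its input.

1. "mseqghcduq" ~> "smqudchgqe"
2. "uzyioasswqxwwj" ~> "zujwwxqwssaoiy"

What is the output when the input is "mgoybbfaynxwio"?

gmoiwxnyafbbyo

In each case the input is transformed by: move the first 2 characters to the end (rotate left by 2), then reverse the string.
"mgoybbfaynxwio" → "oybbfaynxwiomg" → "gmoiwxnyafbbyo".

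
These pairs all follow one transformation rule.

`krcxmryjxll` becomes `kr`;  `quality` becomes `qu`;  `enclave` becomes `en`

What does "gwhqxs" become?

Looking at the pairs, the operation is to keep only the first 2 characters.
On "gwhqxs" that produces "gw".

gw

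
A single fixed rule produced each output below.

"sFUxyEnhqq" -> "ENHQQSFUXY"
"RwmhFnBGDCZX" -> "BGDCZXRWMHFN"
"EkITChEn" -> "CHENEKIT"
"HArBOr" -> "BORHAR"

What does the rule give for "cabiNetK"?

NETKCABI

Looking at the pairs, the operation is to swap the front and back halves of the string, then convert every letter to uppercase.
For "cabiNetK" the result is "NETKCABI".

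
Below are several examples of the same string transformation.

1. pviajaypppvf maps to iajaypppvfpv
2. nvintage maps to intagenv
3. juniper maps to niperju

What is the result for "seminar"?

In each case the input is transformed by: move the first 2 characters to the end (rotate left by 2).
On "seminar" that produces "minarse".

minarse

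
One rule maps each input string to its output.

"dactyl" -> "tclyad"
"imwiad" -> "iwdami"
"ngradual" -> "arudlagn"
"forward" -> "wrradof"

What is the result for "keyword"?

What's happening: swap each adjacent pair of characters (1↔2, 3↔4, ...), then move the first 2 characters to the end (rotate left by 2).
Applying both steps to "keyword": "ekwyrod", then "wyrodek".

wyrodek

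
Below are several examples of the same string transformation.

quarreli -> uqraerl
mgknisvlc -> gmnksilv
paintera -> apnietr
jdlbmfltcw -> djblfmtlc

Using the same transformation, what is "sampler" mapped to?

Each output is the input with this applied: delete the last character, then swap each adjacent pair of characters (1↔2, 3↔4, ...).
"sampler" → "sample" → "aspmel".

aspmel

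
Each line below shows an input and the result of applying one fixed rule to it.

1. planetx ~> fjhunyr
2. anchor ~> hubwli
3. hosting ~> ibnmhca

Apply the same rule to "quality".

Looking at the pairs, the operation is to swap each adjacent pair of characters (1↔2, 3↔4, ...), then shift every letter 6 places backward in the alphabet (wrapping around).
Working it through for "quality": intermediate "uqlatiy", final "okfuncs".

okfuncs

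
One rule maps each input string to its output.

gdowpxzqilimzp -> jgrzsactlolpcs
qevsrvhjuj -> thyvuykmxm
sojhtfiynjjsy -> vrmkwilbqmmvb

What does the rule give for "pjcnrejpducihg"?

The pattern: shift every letter 3 places forward in the alphabet (wrapping around).
So "pjcnrejpducihg" becomes "smfquhmsgxflkj".

smfquhmsgxflkj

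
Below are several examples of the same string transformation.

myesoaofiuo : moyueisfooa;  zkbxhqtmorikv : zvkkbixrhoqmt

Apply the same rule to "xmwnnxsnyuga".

xamgwunynnxs

Each output is the input with this applied: take characters alternately from the front and the back (1st, last, 2nd, 2nd-last, ...).
Applying that to "xmwnnxsnyuga" gives "xamgwunynnxs".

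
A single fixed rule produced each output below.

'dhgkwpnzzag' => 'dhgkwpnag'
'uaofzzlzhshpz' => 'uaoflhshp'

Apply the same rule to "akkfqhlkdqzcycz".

What's happening: remove every "z".
Doing the same to "akkfqhlkdqzcycz": "akkfqhlkdqcyc".

akkfqhlkdqcyc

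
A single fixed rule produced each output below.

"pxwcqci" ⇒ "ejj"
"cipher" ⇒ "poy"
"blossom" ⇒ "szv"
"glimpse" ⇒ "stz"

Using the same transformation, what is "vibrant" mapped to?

pyu

The rule is to keep every other character starting from the second (positions 2nd, 4th, 6th, ...), then shift every letter 7 places forward in the alphabet (wrapping around).
On "vibrant": the first step gives "irn", and the second then gives "pyu".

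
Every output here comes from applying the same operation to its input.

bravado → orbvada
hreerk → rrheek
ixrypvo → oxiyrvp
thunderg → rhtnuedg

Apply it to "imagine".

emigani

What's happening: swap each adjacent pair of characters (1↔2, 3↔4, ...), then move the last character to the front.
Applying both steps to "imagine": "miganie", then "emigani".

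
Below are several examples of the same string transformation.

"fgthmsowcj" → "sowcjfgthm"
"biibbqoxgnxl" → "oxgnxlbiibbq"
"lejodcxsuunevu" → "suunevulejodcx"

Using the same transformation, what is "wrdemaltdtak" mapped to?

ltdtakwrdema

Each output is the input with this applied: swap the front and back halves of the string.
Doing the same to "wrdemaltdtak": "ltdtakwrdema".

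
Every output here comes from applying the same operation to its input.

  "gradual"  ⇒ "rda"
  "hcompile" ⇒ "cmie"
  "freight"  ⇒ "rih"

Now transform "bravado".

rvd

Each output is the input with this applied: keep every other character starting from the second (positions 2nd, 4th, 6th, ...).
On "bravado" that produces "rvd".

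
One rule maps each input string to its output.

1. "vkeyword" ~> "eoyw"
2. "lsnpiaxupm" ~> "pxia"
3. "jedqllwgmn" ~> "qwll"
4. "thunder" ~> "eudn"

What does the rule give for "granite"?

Rule — take characters alternately from the front and the back (1st, last, 2nd, 2nd-last, ...), then keep only the last 4 characters.
Starting from "granite": after the first operation, "gertain"; after the second, "tain".
(Check on "vkeyword": → "vdkreoyw" → "eoyw" ✓)

tain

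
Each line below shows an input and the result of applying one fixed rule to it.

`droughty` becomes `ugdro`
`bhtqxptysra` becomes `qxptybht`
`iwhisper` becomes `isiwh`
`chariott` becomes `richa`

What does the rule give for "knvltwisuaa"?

Each output is the input with this applied: delete the last 3 characters, then move the first 3 characters to the end (rotate left by 3).
Working it through for "knvltwisuaa": intermediate "knvltwis", final "ltwisknv".

ltwisknv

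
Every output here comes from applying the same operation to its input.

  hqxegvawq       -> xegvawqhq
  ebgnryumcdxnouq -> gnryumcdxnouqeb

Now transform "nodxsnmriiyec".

dxsnmriiyecno

Rule — move the first 2 characters to the end (rotate left by 2).
"nodxsnmriiyec" → "dxsnmriiyecno".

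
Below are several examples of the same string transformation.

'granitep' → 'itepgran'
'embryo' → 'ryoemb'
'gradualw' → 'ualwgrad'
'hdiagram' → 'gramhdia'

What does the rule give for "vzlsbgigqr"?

The pattern: swap the front and back halves of the string.
So "vzlsbgigqr" becomes "gigqrvzlsb".

gigqrvzlsb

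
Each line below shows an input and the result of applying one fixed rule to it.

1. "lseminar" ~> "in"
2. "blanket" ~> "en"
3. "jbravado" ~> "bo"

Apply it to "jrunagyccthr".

In each case the input is transformed by: sort the characters into alphabetical order, then keep one character in every 3, starting at position 3 (positions 3rd, 6th, 9th, ...).
Working it through for "jrunagyccthr": intermediate "accghjnrrtuy", final "cjry".

cjry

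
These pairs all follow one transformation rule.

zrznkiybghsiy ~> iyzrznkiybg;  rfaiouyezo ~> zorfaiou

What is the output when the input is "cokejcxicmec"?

eccokejcxi

What's happening: move the last 2 characters to the front (rotate right by 2), then delete the last 2 characters.
Starting from "cokejcxicmec": after the first operation, "eccokejcxicm"; after the second, "eccokejcxi".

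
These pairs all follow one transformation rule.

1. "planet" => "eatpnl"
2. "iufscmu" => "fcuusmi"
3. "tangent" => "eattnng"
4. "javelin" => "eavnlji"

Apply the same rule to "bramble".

The pattern: sort the characters into reverse alphabetical order, then move the last 2 characters to the front (rotate right by 2).
For "bramble", step one produces "rmlebba"; step two turns that into "barmleb".

barmleb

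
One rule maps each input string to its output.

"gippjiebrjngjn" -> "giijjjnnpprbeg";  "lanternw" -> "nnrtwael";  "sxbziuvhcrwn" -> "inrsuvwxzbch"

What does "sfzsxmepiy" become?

Rule — sort the characters into alphabetical order, then move the first 3 characters to the end (rotate left by 3).
"sfzsxmepiy" → "efimpssxyz" → "mpssxyzefi".

mpssxyzefi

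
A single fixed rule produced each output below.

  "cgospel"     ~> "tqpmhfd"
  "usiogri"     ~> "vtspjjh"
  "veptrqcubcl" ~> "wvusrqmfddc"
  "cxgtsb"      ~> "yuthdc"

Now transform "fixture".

yvusjgf

What's happening: shift every letter 1 place forward in the alphabet (wrapping around), then sort the characters into reverse alphabetical order.
Working it through for "fixture": intermediate "gjyuvsf", final "yvusjgf".
(Check on "cxgtsb": → "dyhutc" → "yuthdc" ✓)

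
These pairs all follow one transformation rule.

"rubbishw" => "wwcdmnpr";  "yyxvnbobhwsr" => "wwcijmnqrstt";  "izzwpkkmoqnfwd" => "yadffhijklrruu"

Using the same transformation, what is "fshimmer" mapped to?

zacdhhmn

The rule is to sort the characters into alphabetical order, then shift every letter 5 places backward in the alphabet (wrapping around).
"fshimmer" → "zacdhhmn".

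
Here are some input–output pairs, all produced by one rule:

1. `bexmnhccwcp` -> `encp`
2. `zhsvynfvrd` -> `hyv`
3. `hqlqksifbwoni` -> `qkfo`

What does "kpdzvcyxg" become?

Looking at the pairs, the operation is to keep one character in every 3, starting at position 2 (positions 2nd, 5th, 8th, ...).
On "kpdzvcyxg" that produces "pvx".

pvx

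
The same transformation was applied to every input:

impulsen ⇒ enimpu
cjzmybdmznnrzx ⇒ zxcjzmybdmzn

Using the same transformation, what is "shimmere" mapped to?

The rule is to move the last 2 characters to the front (rotate right by 2), then delete the last 2 characters.
Applying both steps to "shimmere": "reshimme", then "reshim".
(Check on "impulsen": → "enimpuls" → "enimpu" ✓)

reshim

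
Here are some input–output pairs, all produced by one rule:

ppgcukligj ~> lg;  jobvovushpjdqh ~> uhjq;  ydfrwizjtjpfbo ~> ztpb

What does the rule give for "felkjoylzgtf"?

yzt

The pattern: keep every other character starting from the first (positions 1st, 3rd, 5th, ...), then delete the first 3 characters.
On "felkjoylzgtf" that produces "yzt".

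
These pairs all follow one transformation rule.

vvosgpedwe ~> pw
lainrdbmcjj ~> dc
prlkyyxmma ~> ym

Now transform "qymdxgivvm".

The rule is to keep one character in every 3, starting at position 3 (positions 3rd, 6th, 9th, ...), then delete the first character.
On "qymdxgivvm" that produces "gv".

gv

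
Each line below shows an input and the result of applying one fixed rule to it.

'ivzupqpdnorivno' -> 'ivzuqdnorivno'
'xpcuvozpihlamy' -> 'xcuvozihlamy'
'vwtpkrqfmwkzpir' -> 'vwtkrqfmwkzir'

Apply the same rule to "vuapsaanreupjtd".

vuasaanreujtd

What's happening: remove every "p".
Doing the same to "vuapsaanreupjtd": "vuasaanreujtd".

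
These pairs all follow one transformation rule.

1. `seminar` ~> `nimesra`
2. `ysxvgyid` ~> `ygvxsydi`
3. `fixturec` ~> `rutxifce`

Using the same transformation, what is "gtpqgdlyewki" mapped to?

Rule — reverse the string, then move the first 2 characters to the end (rotate left by 2).
Applying both steps to "gtpqgdlyewki": "ikweyldgqptg", then "weyldgqptgik".

weyldgqptgik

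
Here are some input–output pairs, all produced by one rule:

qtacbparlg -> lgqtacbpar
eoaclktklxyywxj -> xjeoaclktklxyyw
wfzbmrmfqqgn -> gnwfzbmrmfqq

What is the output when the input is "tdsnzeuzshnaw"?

The pattern: move the last 2 characters to the front (rotate right by 2).
On "tdsnzeuzshnaw" that produces "awtdsnzeuzshn".

awtdsnzeuzshn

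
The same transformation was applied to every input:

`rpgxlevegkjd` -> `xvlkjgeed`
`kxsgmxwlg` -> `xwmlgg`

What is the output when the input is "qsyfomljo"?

oomljf

Rule — delete the first 3 characters, then sort the characters into reverse alphabetical order.
Working it through for "qsyfomljo": intermediate "fomljo", final "oomljf".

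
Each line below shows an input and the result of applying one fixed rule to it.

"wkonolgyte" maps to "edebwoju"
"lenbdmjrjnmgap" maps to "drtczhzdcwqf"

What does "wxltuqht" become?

bjkgxj

The pattern: shift every letter 10 places backward in the alphabet (wrapping around), then delete the first 2 characters.
"wxltuqht" → "mnbjkgxj" → "bjkgxj".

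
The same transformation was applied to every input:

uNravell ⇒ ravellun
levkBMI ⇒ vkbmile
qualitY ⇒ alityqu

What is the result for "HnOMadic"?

omadichn

Rule — move the first 2 characters to the end (rotate left by 2), then convert every letter to lowercase.
"HnOMadic" → "OMadicHn" → "omadichn".
(Check on "uNravell": → "ravelluN" → "ravellun" ✓)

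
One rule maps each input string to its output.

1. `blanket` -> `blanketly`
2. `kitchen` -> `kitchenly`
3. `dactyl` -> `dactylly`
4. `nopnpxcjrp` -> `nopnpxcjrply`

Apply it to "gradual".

The pattern: append "ly".
Doing the same to "gradual": "gradually".

gradually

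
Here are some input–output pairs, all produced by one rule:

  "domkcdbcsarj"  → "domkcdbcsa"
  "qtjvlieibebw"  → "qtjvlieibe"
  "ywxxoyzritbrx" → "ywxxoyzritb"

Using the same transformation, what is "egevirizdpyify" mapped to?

egevirizdpyi

What's happening: delete the last 2 characters.
Applying that to "egevirizdpyify" gives "egevirizdpyi".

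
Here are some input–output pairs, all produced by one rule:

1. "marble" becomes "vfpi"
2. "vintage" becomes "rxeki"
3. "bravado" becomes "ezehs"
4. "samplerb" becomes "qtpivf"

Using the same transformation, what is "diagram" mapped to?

The pattern: delete the first 2 characters, then shift every letter 4 places forward in the alphabet (wrapping around).
For "diagram" the result is "ekveq".

ekveq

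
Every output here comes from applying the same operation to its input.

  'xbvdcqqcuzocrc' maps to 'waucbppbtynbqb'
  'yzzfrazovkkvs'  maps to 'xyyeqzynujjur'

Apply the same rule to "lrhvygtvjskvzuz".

The pattern: shift every letter 1 place backward in the alphabet (wrapping around).
Doing the same to "lrhvygtvjskvzuz": "kqguxfsuirjuyty".

kqguxfsuirjuyty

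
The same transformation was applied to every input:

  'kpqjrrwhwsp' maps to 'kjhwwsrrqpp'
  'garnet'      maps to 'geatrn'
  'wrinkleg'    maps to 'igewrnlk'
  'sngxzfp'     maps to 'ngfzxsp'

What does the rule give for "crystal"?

lcaytsr

Rule — sort the characters into reverse alphabetical order, then move the last 3 characters to the front (rotate right by 3).
Applying both steps to "crystal": "ytsrlca", then "lcaytsr".
(Check on "garnet": → "trngea" → "geatrn" ✓)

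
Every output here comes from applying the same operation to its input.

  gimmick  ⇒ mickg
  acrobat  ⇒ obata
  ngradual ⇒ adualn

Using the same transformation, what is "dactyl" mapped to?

Looking at the pairs, the operation is to move the first 3 characters to the end (rotate left by 3), then delete the last 2 characters.
On "dactyl": the first step gives "tyldac", and the second then gives "tyld".

tyld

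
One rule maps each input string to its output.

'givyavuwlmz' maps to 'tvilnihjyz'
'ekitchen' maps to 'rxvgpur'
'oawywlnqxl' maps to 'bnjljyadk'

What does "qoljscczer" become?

dbywfppmr

Rule — delete the last character, then shift every letter 13 places forward in the alphabet (wrapping around) — i.e. ROT13.
"qoljscczer" → "qoljsccze" → "dbywfppmr".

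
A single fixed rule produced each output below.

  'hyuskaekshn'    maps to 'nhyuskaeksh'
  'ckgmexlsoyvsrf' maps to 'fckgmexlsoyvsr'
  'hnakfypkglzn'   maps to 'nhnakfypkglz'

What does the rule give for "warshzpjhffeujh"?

hwarshzpjhffeuj

The pattern: move the last character to the front.
Doing the same to "warshzpjhffeujh": "hwarshzpjhffeuj".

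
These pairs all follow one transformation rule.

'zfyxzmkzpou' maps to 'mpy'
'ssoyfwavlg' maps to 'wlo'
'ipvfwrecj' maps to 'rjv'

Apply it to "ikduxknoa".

kad

The pattern: keep one character in every 3, starting at position 3 (positions 3rd, 6th, 9th, ...), then move the first character to the end.
Applying both steps to "ikduxknoa": "dka", then "kad".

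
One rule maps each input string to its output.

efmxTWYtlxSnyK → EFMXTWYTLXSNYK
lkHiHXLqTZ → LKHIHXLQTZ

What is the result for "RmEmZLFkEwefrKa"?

In each case the input is transformed by: convert every letter to uppercase.
Applying that to "RmEmZLFkEwefrKa" gives "RMEMZLFKEWEFRKA".

RMEMZLFKEWEFRKA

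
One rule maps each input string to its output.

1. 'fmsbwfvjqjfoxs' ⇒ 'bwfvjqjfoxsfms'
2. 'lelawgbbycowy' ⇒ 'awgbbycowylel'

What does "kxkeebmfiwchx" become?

Looking at the pairs, the operation is to move the first 3 characters to the end (rotate left by 3).
Applying that to "kxkeebmfiwchx" gives "eebmfiwchxkxk".

eebmfiwchxkxk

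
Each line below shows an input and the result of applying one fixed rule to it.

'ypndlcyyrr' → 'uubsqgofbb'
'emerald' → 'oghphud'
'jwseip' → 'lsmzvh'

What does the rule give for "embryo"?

brhpeu

Each output is the input with this applied: move the last 2 characters to the front (rotate right by 2), then shift every letter 3 places forward in the alphabet (wrapping around).
"embryo" → "yoembr" → "brhpeu".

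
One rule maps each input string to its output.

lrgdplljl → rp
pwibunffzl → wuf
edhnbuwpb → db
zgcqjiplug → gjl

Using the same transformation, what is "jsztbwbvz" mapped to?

sb

Looking at the pairs, the operation is to delete the last 2 characters, then keep one character in every 3, starting at position 2 (positions 2nd, 5th, 8th, ...).
Working it through for "jsztbwbvz": intermediate "jsztbwb", final "sb".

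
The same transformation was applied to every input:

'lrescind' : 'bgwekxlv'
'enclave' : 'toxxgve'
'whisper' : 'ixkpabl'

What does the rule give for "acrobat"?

utmtvkh

What's happening: shift every letter 7 places backward in the alphabet (wrapping around), then move the last 3 characters to the front (rotate right by 3).
On "acrobat" that produces "utmtvkh".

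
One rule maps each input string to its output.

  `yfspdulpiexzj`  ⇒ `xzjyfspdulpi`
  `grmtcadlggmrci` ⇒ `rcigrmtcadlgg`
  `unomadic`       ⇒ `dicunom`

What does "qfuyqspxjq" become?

xjqqfuyqs

Looking at the pairs, the operation is to move the last 3 characters to the front (rotate right by 3), then delete the last character.
Applying both steps to "qfuyqspxjq": "xjqqfuyqsp", then "xjqqfuyqs".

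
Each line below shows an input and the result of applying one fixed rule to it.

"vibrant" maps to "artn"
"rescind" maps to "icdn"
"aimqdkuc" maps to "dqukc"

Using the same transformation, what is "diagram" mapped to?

rgma

In each case the input is transformed by: delete the first 3 characters, then swap each adjacent pair of characters (1↔2, 3↔4, ...).
On "diagram": the first step gives "gram", and the second then gives "rgma".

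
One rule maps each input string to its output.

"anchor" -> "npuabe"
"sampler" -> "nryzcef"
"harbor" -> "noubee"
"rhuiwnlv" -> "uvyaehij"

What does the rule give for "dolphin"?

What's happening: sort the characters into alphabetical order, then shift every letter 13 places forward in the alphabet (wrapping around) — i.e. ROT13.
Starting from "dolphin": after the first operation, "dhilnop"; after the second, "quvyabc".

quvyabc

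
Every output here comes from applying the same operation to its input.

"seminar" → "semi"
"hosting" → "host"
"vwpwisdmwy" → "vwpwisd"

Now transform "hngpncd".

hngp

In each case the input is transformed by: delete the last 3 characters.
For "hngpncd" the result is "hngp".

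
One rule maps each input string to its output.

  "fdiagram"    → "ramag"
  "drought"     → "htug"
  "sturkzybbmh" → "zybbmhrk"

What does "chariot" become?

The pattern: delete the first 3 characters, then move the first 2 characters to the end (rotate left by 2).
For "chariot" the result is "otri".

otri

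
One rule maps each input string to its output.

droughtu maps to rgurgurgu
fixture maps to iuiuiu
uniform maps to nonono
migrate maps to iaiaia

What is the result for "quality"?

Looking at the pairs, the operation is to keep one character in every 3, starting at position 2 (positions 2nd, 5th, 8th, ...), then write the whole string 3 times in a row.
For "quality", step one produces "ui"; step two turns that into "uiuiui".

uiuiui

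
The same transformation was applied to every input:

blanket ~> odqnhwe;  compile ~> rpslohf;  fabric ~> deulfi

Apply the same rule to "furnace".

xuqdfhi

Rule — move the first character to the end, then shift every letter 3 places forward in the alphabet (wrapping around).
On "furnace" that produces "xuqdfhi".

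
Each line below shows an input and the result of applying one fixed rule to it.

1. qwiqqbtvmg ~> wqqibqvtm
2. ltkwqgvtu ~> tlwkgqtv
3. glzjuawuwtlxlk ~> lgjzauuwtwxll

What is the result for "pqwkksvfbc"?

qpkwskfvb

The rule is to delete the last character, then swap each adjacent pair of characters (1↔2, 3↔4, ...).
Applying both steps to "pqwkksvfbc": "pqwkksvfb", then "qpkwskfvb".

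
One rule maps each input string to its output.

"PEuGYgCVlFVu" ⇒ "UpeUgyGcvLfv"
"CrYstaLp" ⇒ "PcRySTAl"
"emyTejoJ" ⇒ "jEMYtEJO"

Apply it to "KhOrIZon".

NkHoRizO

The pattern: flip the case of every letter, then move the last character to the front.
"KhOrIZon" → "kHoRizON" → "NkHoRizO".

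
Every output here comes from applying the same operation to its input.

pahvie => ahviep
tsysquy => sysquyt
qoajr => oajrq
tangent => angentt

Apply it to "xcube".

cubex

The transformation: move the first character to the end.
Applying that to "xcube" gives "cubex".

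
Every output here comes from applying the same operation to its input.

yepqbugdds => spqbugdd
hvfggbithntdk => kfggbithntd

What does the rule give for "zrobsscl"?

What's happening: delete the first 2 characters, then move the last character to the front.
Working it through for "zrobsscl": intermediate "obsscl", final "lobssc".

lobssc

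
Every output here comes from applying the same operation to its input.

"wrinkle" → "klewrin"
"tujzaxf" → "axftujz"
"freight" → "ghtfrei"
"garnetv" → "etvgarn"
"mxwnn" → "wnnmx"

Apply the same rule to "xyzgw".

Looking at the pairs, the operation is to move the last 3 characters to the front (rotate right by 3).
Doing the same to "xyzgw": "zgwxy".

zgwxy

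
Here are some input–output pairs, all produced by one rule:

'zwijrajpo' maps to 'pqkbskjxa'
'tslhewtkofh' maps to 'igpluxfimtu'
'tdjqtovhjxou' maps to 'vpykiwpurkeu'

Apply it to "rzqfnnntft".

What's happening: shift every letter 1 place forward in the alphabet (wrapping around), then reverse the string.
Working it through for "rzqfnnntft": intermediate "sargooougu", final "uguooogras".

uguooogras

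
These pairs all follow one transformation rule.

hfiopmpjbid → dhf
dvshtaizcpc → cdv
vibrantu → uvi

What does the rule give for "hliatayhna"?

What's happening: move the first 2 characters to the end (rotate left by 2), then keep only the last 3 characters.
Starting from "hliatayhna": after the first operation, "iatayhnahl"; after the second, "ahl".

ahl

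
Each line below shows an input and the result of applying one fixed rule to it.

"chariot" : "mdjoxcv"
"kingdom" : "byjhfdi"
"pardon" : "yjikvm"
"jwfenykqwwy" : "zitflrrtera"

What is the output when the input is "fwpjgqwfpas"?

eblrakvnark

The pattern: move the first 3 characters to the end (rotate left by 3), then shift every letter 5 places backward in the alphabet (wrapping around).
Applying both steps to "fwpjgqwfpas": "jgqwfpasfwp", then "eblrakvnark".
(Check on "chariot": → "riotcha" → "mdjoxcv" ✓)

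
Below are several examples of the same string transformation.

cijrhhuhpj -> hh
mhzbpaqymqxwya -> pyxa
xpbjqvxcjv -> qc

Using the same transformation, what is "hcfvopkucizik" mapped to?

ouz

The rule is to delete the first 3 characters, then keep one character in every 3, starting at position 2 (positions 2nd, 5th, 8th, ...).
For "hcfvopkucizik", step one produces "vopkucizik"; step two turns that into "ouz".
(Check on "cijrhhuhpj": → "rhhuhpj" → "hh" ✓)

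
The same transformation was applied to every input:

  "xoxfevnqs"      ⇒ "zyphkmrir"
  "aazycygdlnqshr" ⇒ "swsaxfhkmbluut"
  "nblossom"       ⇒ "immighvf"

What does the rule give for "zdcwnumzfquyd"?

qhogtzkosxtxw

The pattern: shift every letter 6 places backward in the alphabet (wrapping around), then move the first 3 characters to the end (rotate left by 3).
Applying that to "zdcwnumzfquyd" gives "qhogtzkosxtxw".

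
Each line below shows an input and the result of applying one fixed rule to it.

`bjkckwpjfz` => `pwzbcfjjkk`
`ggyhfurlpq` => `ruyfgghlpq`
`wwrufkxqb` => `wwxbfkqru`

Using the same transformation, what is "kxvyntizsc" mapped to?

xyzciknstv

Looking at the pairs, the operation is to sort the characters into alphabetical order, then move the last 3 characters to the front (rotate right by 3).
On "kxvyntizsc": the first step gives "ciknstvxyz", and the second then gives "xyzciknstv".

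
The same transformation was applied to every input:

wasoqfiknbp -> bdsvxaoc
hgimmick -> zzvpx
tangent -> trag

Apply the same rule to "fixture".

gher

What's happening: delete the first 3 characters, then shift every letter 13 places forward in the alphabet (wrapping around) — i.e. ROT13.
Applying both steps to "fixture": "ture", then "gher".
(Check on "tangent": → "gent" → "trag" ✓)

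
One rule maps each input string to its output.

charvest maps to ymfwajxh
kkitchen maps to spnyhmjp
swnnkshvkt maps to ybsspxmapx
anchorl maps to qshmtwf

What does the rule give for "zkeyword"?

ipjdbtwe

The rule is to shift every letter 5 places forward in the alphabet (wrapping around), then swap the first and last characters.
Working it through for "zkeyword": intermediate "epjdbtwi", final "ipjdbtwe".
(Check on "charvest": → "hmfwajxy" → "ymfwajxh" ✓)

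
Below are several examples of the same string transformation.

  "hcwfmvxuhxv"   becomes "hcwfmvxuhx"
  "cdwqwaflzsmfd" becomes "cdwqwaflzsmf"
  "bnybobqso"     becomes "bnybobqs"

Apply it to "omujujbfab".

Looking at the pairs, the operation is to delete the last character.
"omujujbfab" → "omujujbfa".

omujujbfa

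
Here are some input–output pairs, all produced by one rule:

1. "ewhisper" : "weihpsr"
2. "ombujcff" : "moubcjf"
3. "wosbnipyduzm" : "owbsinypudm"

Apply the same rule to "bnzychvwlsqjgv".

nbyzhcwvsljqv

The rule is to swap each adjacent pair of characters (1↔2, 3↔4, ...), then delete the last character.
On "bnzychvwlsqjgv": the first step gives "nbyzhcwvsljqvg", and the second then gives "nbyzhcwvsljqv".
(Check on "ombujcff": → "moubcjff" → "moubcjf" ✓)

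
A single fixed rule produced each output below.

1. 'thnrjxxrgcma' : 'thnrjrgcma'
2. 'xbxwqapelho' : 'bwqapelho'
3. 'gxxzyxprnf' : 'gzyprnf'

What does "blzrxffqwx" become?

The transformation: remove every "x".
Applying that to "blzrxffqwx" gives "blzrffqw".

blzrffqw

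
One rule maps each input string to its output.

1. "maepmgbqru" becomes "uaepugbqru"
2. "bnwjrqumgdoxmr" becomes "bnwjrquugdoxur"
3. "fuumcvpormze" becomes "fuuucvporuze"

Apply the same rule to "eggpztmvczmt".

Each output is the input with this applied: replace every "m" with "u".
So "eggpztmvczmt" becomes "eggpztuvczut".

eggpztuvczut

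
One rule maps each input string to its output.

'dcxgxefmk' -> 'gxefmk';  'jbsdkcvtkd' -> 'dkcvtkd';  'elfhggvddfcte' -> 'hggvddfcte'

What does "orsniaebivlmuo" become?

niaebivlmuo

What's happening: delete the first 3 characters.
Doing the same to "orsniaebivlmuo": "niaebivlmuo".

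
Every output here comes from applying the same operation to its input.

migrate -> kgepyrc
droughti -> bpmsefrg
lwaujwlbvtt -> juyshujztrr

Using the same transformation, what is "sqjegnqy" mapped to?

Rule — shift every letter 2 places backward in the alphabet (wrapping around).
For "sqjegnqy" the result is "qohcelow".

qohcelow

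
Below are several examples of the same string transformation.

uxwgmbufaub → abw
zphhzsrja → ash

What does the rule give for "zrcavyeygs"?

gyc

The pattern: keep one character in every 3, starting at position 3 (positions 3rd, 6th, 9th, ...), then reverse the string.
On "zrcavyeygs": the first step gives "cyg", and the second then gives "gyc".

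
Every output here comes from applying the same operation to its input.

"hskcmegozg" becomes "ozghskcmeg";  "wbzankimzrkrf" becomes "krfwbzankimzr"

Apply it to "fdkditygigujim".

jimfdkditygigu

The transformation: move the last 3 characters to the front (rotate right by 3).
Applying that to "fdkditygigujim" gives "jimfdkditygigu".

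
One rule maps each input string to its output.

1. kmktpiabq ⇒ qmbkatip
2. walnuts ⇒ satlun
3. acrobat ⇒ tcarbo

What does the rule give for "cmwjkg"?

The rule is to take characters alternately from the front and the back (1st, last, 2nd, 2nd-last, ...), then delete the first character.
Working it through for "cmwjkg": intermediate "cgmkwj", final "gmkwj".

gmkwj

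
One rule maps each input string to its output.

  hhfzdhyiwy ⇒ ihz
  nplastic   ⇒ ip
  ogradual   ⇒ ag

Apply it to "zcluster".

Looking at the pairs, the operation is to swap the front and back halves of the string, then keep one character in every 3, starting at position 3 (positions 3rd, 6th, 9th, ...).
Applying both steps to "zcluster": "sterzclu", then "ec".

ec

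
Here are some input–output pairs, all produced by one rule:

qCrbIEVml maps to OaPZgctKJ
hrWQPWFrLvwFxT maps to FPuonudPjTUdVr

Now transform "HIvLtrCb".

The rule is to flip the case of every letter, then shift every letter 2 places backward in the alphabet (wrapping around).
Applying both steps to "HIvLtrCb": "hiVlTRcB", then "fgTjRPaZ".

fgTjRPaZ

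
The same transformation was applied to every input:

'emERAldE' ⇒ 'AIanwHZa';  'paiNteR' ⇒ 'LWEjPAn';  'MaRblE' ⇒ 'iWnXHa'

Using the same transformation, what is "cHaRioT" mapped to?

YdWnEKp

The rule is to flip the case of every letter, then shift every letter 4 places backward in the alphabet (wrapping around).
For "cHaRioT" the result is "YdWnEKp".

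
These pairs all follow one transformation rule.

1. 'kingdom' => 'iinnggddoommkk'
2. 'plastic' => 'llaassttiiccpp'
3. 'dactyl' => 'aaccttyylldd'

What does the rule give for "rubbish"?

Each output is the input with this applied: move the first character to the end, then double every character.
Starting from "rubbish": after the first operation, "ubbishr"; after the second, "uubbbbiisshhrr".

uubbbbiisshhrr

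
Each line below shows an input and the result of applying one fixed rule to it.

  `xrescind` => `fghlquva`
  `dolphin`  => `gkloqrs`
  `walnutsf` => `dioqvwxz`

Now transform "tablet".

In each case the input is transformed by: sort the characters into alphabetical order, then shift every letter 3 places forward in the alphabet (wrapping around).
For "tablet", step one produces "abeltt"; step two turns that into "dehoww".

dehoww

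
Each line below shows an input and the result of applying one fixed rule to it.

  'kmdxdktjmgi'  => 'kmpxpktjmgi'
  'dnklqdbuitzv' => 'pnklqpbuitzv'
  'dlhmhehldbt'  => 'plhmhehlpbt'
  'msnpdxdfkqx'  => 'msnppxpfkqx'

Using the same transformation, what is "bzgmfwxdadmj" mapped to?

bzgmfwxpapmj

The rule is to replace every "d" with "p".
On "bzgmfwxdadmj" that produces "bzgmfwxpapmj".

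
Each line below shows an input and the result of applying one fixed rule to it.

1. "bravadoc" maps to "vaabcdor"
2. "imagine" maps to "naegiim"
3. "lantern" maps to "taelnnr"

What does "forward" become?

The rule is to sort the characters into alphabetical order, then move the last character to the front.
Working it through for "forward": intermediate "adforrw", final "wadforr".
(Check on "imagine": → "aegiimn" → "naegiim" ✓)

wadforr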